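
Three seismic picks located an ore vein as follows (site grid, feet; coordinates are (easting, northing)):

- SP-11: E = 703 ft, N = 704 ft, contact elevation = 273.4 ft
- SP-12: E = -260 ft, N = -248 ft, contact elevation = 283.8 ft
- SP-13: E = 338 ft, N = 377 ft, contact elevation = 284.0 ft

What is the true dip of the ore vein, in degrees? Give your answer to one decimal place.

Let the plane be z = a·E + b·N + c.
SP-12−SP-11: −963a − 952b = 10.4;  SP-13−SP-11: −365a − 327b = 10.6.
Solving gives a = −0.20536, b = 0.19681.
Gradient magnitude |∇z| = √(a² + b²) = √(0.04217 + 0.03873) = 0.28444.
True dip = arctan(0.28444) = 15.9°, dipping toward SE (azimuth ≈ 134°).

15.9°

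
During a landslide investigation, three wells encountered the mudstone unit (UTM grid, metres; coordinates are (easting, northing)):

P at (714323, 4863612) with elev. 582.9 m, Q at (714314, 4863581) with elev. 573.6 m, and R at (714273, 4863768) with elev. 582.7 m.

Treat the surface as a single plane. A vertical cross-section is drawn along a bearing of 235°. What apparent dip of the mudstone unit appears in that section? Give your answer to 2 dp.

26.29°

Two edge vectors: P→Q = (-9, -31, -9.3), P→R = (-50, 156, -0.2).
Normal n = (P→Q) × (P→R) = (1457, 463.2, -2954).
So ∂z/∂E = −n_x/n_z = 0.49323 and ∂z/∂N = −n_y/n_z = 0.15680.
Unit vector along 235° is (sin 235°, cos 235°) = (-0.8192, -0.5736).
Slope in that direction = a·(-0.8192) + b·(-0.5736) = −0.49397.
Apparent dip = arctan|0.49397| = 26.29° (true dip is 27.4°, so apparent ≤ true as expected).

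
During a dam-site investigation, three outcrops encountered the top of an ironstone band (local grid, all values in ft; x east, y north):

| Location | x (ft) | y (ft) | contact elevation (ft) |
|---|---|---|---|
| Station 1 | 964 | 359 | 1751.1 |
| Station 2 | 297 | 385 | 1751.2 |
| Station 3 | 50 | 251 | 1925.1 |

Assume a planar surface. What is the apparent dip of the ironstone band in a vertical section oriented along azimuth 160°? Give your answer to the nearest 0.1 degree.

Let the plane be z = a·x + b·y + c.
Station 2−Station 1: −667a + 26b = 0.1;  Station 3−Station 1: −914a − 108b = 174.
Solving gives a = −0.04734, b = −1.21051.
Unit vector along 160° is (sin 160°, cos 160°) = (0.3420, -0.9397).
Slope in that direction = a·(0.3420) + b·(-0.9397) = 1.12131.
Apparent dip = arctan|1.12131| = 48.3° (true dip is 50.5°, so apparent ≤ true as expected).

48.3°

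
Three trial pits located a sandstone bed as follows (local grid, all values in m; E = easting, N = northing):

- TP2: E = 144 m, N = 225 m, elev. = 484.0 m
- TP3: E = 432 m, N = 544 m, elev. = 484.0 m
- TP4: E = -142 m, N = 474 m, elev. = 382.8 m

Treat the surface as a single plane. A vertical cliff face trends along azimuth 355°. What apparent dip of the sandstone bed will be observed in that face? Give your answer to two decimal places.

Let the plane be z = a·E + b·N + c.
TP3−TP2: 288a + 319b = 0;  TP4−TP2: −286a + 249b = −101.2.
Solving gives a = 0.19812, b = −0.17887.
Unit vector along 355° is (sin 355°, cos 355°) = (-0.0872, 0.9962).
Slope in that direction = a·(-0.0872) + b·(0.9962) = −0.19545.
Apparent dip = arctan|0.19545| = 11.06° (true dip is 14.9°, so apparent ≤ true as expected).

11.06°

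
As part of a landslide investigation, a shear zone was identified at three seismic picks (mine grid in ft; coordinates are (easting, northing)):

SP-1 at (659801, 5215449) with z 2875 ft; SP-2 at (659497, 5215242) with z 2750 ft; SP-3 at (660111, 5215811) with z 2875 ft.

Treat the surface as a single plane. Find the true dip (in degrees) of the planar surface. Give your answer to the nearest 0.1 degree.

Let the plane be z = a·E + b·N + c.
SP-2−SP-1: −304a − 207b = −125;  SP-3−SP-1: 310a + 362b = 0.
Solving gives a = 0.98631, b = −0.84463.
Gradient magnitude |∇z| = √(a² + b²) = √(0.97281 + 0.71340) = 1.29854.
True dip = arctan(1.29854) = 52.4°, dipping toward NW (azimuth ≈ 311°).

52.4°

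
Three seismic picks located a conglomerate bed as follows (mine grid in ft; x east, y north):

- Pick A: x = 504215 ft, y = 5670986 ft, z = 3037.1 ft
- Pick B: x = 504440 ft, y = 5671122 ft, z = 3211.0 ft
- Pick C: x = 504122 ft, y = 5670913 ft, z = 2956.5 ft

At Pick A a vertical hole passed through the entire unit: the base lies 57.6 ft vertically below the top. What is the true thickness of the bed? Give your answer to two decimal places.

Two edge vectors: Pick A→Pick B = (225, 136, 173.9), Pick A→Pick C = (-93, -73, -80.6).
Normal n = (Pick A→Pick B) × (Pick A→Pick C) = (1733.1, 1962.3, -3777).
So ∂z/∂x = −n_x/n_z = 0.45886 and ∂z/∂y = −n_y/n_z = 0.51954.
|∇z| = √(a²+b²) = 0.69316, so dip δ = arctan(0.69316) = 34.73°.
True thickness = vertical thickness × cos δ = 57.6 × cos 34.73° = 47.34 ft.

47.34 ft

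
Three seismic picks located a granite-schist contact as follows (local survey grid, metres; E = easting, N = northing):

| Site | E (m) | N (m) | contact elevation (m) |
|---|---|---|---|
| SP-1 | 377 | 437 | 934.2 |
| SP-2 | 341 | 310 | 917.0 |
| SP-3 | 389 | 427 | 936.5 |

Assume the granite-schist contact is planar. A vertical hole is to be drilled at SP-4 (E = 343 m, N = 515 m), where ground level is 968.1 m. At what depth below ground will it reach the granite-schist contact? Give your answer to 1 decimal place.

Two edge vectors: SP-1→SP-2 = (-36, -127, -17.2), SP-1→SP-3 = (12, -10, 2.3).
Normal n = (SP-1→SP-2) × (SP-1→SP-3) = (-464.1, -123.6, 1884).
So ∂z/∂E = −n_x/n_z = 0.24634 and ∂z/∂N = −n_y/n_z = 0.06561.
Intercept c from SP-1: 934.2 − 92.87 − 28.67 = 812.66.
At (343, 515): z_contact = 84.49 + 33.79 + 812.66 = 930.94 m.
Depth below ground = 968.1 − 930.94 = 37.2 m.

37.2 m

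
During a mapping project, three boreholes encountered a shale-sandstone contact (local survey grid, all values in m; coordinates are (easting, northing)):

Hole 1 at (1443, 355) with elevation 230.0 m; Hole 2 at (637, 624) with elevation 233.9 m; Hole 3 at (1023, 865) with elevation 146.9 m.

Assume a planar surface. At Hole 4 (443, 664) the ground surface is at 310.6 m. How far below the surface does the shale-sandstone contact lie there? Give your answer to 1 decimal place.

Let the plane be z = a·E + b·N + c.
Hole 2−Hole 1: −806a + 269b = 3.9;  Hole 3−Hole 1: −420a + 510b = −83.1.
Solving gives a = −0.081666, b = −0.230195.
Then c = 230 − a·1443 − b·355 = 429.56.
At (443, 664): z_contact = −36.18 − 152.85 + 429.56 = 240.54 m.
Depth below ground = 310.6 − 240.54 = 70.1 m.

70.1 m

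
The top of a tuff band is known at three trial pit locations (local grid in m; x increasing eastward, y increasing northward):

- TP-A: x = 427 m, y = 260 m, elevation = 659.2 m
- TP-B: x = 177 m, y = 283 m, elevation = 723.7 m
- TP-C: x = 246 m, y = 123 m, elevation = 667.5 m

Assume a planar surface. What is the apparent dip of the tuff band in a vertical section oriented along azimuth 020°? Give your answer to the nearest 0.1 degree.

8.8°

Two edge vectors: TP-A→TP-B = (-250, 23, 64.5), TP-A→TP-C = (-181, -137, 8.3).
Normal n = (TP-A→TP-B) × (TP-A→TP-C) = (9027.4, -9599.5, 38413).
So ∂z/∂x = −n_x/n_z = −0.23501 and ∂z/∂y = −n_y/n_z = 0.24990.
Unit vector along 020° is (sin 20°, cos 20°) = (0.3420, 0.9397).
Slope in that direction = a·(0.3420) + b·(0.9397) = 0.15445.
Apparent dip = arctan|0.15445| = 8.8° (true dip is 18.9°, so apparent ≤ true as expected).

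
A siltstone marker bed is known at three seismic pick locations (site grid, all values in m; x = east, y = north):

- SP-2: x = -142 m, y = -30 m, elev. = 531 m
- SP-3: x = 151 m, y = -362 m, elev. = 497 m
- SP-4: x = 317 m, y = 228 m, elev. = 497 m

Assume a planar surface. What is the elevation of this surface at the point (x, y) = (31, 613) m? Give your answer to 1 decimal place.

Let the plane be z = a·x + b·y + c.
SP-3−SP-2: 293a − 332b = −34;  SP-4−SP-2: 459a + 258b = −34.
Solving gives a = −0.08799, b = 0.02476.
Then c = 531 − a·-142 − b·-30 = 519.25.
At (31, 613): z = −2.7 + 15.2 + 519.25 = 531.7 m.

531.7 m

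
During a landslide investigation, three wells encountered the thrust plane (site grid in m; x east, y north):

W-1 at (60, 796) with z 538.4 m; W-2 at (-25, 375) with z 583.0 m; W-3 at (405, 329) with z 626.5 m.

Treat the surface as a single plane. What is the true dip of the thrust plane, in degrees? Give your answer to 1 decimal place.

Let the plane be z = a·x + b·y + c.
W-2−W-1: −85a − 421b = 44.6;  W-3−W-1: 345a − 467b = 88.1.
Solving gives a = 0.08793, b = −0.12369.
Gradient magnitude |∇z| = √(a² + b²) = √(0.00773 + 0.01530) = 0.15176.
True dip = arctan(0.15176) = 8.6°, dipping toward NW (azimuth ≈ 325°).

8.6°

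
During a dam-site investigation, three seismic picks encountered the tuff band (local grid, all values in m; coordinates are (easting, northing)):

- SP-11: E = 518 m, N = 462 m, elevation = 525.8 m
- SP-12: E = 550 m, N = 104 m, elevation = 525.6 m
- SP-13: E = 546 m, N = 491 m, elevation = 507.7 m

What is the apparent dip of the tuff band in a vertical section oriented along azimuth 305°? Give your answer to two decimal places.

24.47°

Two edge vectors: SP-11→SP-12 = (32, -358, -0.2), SP-11→SP-13 = (28, 29, -18.1).
Normal n = (SP-11→SP-12) × (SP-11→SP-13) = (6485.6, 573.6, 10952).
So ∂z/∂E = −n_x/n_z = −0.59218 and ∂z/∂N = −n_y/n_z = −0.05237.
Unit vector along 305° is (sin 305°, cos 305°) = (-0.8192, 0.5736).
Slope in that direction = a·(-0.8192) + b·(0.5736) = 0.45505.
Apparent dip = arctan|0.45505| = 24.47° (true dip is 30.7°, so apparent ≤ true as expected).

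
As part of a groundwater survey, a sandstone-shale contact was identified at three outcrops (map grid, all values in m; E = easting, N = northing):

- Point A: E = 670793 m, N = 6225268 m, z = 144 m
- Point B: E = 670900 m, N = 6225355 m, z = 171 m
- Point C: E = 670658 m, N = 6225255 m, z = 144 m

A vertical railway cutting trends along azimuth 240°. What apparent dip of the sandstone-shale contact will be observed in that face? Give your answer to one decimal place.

8.3°

Two edge vectors: Point A→Point B = (107, 87, 27), Point A→Point C = (-135, -13, 0).
Normal n = (Point A→Point B) × (Point A→Point C) = (351, -3645, 10354).
So ∂z/∂E = −n_x/n_z = −0.03390 and ∂z/∂N = −n_y/n_z = 0.35204.
Unit vector along 240° is (sin 240°, cos 240°) = (-0.8660, -0.5000).
Slope in that direction = a·(-0.8660) + b·(-0.5000) = −0.14666.
Apparent dip = arctan|0.14666| = 8.3° (true dip is 19.5°, so apparent ≤ true as expected).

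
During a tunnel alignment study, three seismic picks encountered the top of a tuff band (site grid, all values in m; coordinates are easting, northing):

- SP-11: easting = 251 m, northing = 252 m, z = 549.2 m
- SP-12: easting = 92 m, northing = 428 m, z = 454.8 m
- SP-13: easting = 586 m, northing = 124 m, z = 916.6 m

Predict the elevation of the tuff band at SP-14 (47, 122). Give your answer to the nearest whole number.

181 m

Let the plane be z = a·easting + b·northing + c.
SP-12−SP-11: −159a + 176b = −94.4;  SP-13−SP-11: 335a − 128b = 367.4.
Solving gives a = 1.36187, b = 0.69396.
Then c = 549.2 − a·251 − b·252 = 32.49.
At (47, 122): z = 64.0 + 84.7 + 32.49 = 181.2 m.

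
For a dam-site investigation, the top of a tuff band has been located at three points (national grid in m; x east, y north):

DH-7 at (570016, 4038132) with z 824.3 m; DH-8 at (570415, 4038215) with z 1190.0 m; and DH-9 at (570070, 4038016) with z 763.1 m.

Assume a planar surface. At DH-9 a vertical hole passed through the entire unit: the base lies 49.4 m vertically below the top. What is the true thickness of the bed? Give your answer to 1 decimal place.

Let the plane be z = a·x + b·y + c.
DH-8−DH-7: 399a + 83b = 365.7;  DH-9−DH-7: 54a − 116b = −61.2.
Solving gives a = 0.73556, b = 0.87000.
|∇z| = √(a²+b²) = 1.13928, so dip δ = arctan(1.13928) = 48.73°.
True thickness = vertical thickness × cos δ = 49.4 × cos 48.73° = 32.6 m.

32.6 m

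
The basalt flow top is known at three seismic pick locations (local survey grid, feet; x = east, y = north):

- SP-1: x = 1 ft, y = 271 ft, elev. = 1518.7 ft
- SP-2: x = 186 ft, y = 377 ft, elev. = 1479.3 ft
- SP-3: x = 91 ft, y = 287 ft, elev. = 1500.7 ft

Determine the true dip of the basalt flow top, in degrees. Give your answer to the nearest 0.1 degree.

11.1°

Let the plane be z = a·x + b·y + c.
SP-2−SP-1: 185a + 106b = −39.4;  SP-3−SP-1: 90a + 16b = −18.
Solving gives a = −0.19416, b = −0.03283.
Gradient magnitude |∇z| = √(a² + b²) = √(0.03770 + 0.00108) = 0.19692.
True dip = arctan(0.19692) = 11.1°, dipping toward E (azimuth ≈ 080°).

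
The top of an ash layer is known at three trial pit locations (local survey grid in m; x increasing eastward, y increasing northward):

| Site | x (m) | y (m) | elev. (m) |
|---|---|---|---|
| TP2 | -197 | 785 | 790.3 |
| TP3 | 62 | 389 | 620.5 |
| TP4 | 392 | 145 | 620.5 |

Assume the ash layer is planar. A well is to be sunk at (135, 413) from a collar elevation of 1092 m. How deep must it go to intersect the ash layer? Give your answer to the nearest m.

407 m

Let the plane be z = a·x + b·y + c.
TP3−TP2: 259a − 396b = −169.8;  TP4−TP2: 589a − 640b = −169.8.
Solving gives a = 0.61394, b = 0.83033.
Then c = 790.3 − a·-197 − b·785 = 259.44.
At (135, 413): z_contact = 82.9 + 342.9 + 259.44 = 685.2 m.
Depth below ground = 1092 − 685.2 = 407 m.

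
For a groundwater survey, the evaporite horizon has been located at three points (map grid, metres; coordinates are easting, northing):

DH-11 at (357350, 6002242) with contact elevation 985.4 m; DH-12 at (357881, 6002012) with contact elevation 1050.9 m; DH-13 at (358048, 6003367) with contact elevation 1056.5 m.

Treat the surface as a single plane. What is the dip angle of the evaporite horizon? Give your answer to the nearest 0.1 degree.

6.8°

Two edge vectors: DH-11→DH-12 = (531, -230, 65.5), DH-11→DH-13 = (698, 1125, 71.1).
Normal n = (DH-11→DH-12) × (DH-11→DH-13) = (-90040.5, 7964.9, 757915).
So ∂z/∂easting = −n_x/n_z = 0.11880 and ∂z/∂northing = −n_y/n_z = −0.01051.
Gradient magnitude |∇z| = √(a² + b²) = √(0.01411 + 0.00011) = 0.11926.
True dip = arctan(0.11926) = 6.8°, dipping toward W (azimuth ≈ 275°).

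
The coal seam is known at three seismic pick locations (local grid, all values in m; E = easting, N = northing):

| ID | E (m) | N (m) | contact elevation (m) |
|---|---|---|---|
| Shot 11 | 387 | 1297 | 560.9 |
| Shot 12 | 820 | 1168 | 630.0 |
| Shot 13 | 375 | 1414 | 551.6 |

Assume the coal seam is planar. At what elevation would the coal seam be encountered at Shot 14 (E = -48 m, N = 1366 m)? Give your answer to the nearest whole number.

Let the plane be z = a·E + b·N + c.
Shot 12−Shot 11: 433a − 129b = 69.1;  Shot 13−Shot 11: −12a + 117b = −9.3.
Solving gives a = 0.14019, b = −0.06511.
Then c = 560.9 − a·387 − b·1297 = 591.09.
At (-48, 1366): z = −6.7 − 88.9 + 591.09 = 495.4 m.

495 m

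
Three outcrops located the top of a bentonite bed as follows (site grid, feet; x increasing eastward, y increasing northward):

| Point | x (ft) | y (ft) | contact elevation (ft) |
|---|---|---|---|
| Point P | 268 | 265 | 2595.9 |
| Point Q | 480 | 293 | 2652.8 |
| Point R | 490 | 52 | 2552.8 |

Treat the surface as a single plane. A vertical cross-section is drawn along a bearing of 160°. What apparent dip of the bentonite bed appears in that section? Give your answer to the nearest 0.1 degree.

Let the plane be z = a·x + b·y + c.
Point Q−Point P: 212a + 28b = 56.9;  Point R−Point P: 222a − 213b = −43.1.
Solving gives a = 0.21243, b = 0.42375.
Unit vector along 160° is (sin 160°, cos 160°) = (0.3420, -0.9397).
Slope in that direction = a·(0.3420) + b·(-0.9397) = −0.32554.
Apparent dip = arctan|0.32554| = 18.0° (true dip is 25.4°, so apparent ≤ true as expected).

18.0°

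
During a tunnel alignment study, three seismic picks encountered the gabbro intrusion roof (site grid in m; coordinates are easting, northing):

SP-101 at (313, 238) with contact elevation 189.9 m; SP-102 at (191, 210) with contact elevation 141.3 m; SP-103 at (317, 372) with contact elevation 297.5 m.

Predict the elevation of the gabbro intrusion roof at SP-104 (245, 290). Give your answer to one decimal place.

Two edge vectors: SP-101→SP-102 = (-122, -28, -48.6), SP-101→SP-103 = (4, 134, 107.6).
Normal n = (SP-101→SP-102) × (SP-101→SP-103) = (3499.6, 12932.8, -16236).
So ∂z/∂easting = −n_x/n_z = 0.21555 and ∂z/∂northing = −n_y/n_z = 0.79655.
Intercept c from SP-101: 189.9 − 67.47 − 189.58 = −67.14.
At (245, 290): z = 52.8 + 231.0 − 67.14 = 216.7 m.

216.7 m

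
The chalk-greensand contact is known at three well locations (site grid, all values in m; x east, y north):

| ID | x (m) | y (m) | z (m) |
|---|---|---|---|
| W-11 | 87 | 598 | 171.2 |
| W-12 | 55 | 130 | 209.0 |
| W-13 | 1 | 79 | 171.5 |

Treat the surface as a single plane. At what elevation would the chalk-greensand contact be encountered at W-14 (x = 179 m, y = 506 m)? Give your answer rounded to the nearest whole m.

Let the plane be z = a·x + b·y + c.
W-12−W-11: −32a − 468b = 37.8;  W-13−W-11: −86a − 519b = 0.3.
Solving gives a = 0.82393, b = −0.13711.
Then c = 171.2 − a·87 − b·598 = 181.51.
At (179, 506): z = 147.5 − 69.4 + 181.51 = 259.6 m.

260 m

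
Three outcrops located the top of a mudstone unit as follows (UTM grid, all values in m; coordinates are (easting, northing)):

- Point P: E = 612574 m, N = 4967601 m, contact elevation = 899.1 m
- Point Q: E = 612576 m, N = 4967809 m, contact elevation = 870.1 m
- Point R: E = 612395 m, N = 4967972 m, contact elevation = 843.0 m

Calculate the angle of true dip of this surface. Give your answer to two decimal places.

8.06°

Two edge vectors: Point P→Point Q = (2, 208, -29), Point P→Point R = (-179, 371, -56.1).
Normal n = (Point P→Point Q) × (Point P→Point R) = (-909.8, 5303.2, 37974).
So ∂z/∂E = −n_x/n_z = 0.02396 and ∂z/∂N = −n_y/n_z = −0.13965.
Gradient magnitude |∇z| = √(a² + b²) = √(0.00057 + 0.01950) = 0.14169.
True dip = arctan(0.14169) = 8.06°, dipping toward N (azimuth ≈ 350°).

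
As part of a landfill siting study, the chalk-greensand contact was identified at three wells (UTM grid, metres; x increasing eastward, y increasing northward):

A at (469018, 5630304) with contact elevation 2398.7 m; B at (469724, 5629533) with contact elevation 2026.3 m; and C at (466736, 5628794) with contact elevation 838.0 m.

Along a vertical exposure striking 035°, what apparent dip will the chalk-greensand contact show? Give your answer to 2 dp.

Two edge vectors: A→B = (706, -771, -372.4), A→C = (-2282, -1510, -1560.7).
Normal n = (A→B) × (A→C) = (640975.7, 1951671, -2825482).
So ∂z/∂x = −n_x/n_z = 0.22686 and ∂z/∂y = −n_y/n_z = 0.69074.
Unit vector along 035° is (sin 35°, cos 35°) = (0.5736, 0.8192).
Slope in that direction = a·(0.5736) + b·(0.8192) = 0.69594.
Apparent dip = arctan|0.69594| = 34.84° (true dip is 36.0°, so apparent ≤ true as expected).

34.84°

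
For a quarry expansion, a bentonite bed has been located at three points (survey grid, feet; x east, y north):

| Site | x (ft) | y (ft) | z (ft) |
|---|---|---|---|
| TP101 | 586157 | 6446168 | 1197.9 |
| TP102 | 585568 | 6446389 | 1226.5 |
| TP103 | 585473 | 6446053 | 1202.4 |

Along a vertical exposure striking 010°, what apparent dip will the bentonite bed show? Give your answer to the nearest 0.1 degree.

4.2°

Two edge vectors: TP101→TP102 = (-589, 221, 28.6), TP101→TP103 = (-684, -115, 4.5).
Normal n = (TP101→TP102) × (TP101→TP103) = (4283.5, -16911.9, 218899).
So ∂z/∂x = −n_x/n_z = −0.01957 and ∂z/∂y = −n_y/n_z = 0.07726.
Unit vector along 010° is (sin 10°, cos 10°) = (0.1736, 0.9848).
Slope in that direction = a·(0.1736) + b·(0.9848) = 0.07269.
Apparent dip = arctan|0.07269| = 4.2° (true dip is 4.6°, so apparent ≤ true as expected).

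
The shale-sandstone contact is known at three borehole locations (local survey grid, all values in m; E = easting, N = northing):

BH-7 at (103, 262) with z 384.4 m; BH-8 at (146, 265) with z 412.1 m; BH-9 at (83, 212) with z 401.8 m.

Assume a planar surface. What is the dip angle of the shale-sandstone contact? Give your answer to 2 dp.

42.86°

Two edge vectors: BH-7→BH-8 = (43, 3, 27.7), BH-7→BH-9 = (-20, -50, 17.4).
Normal n = (BH-7→BH-8) × (BH-7→BH-9) = (1437.2, -1302.2, -2090).
So ∂z/∂E = −n_x/n_z = 0.68766 and ∂z/∂N = −n_y/n_z = −0.62306.
Gradient magnitude |∇z| = √(a² + b²) = √(0.47287 + 0.38821) = 0.92794.
True dip = arctan(0.92794) = 42.86°, dipping toward NW (azimuth ≈ 312°).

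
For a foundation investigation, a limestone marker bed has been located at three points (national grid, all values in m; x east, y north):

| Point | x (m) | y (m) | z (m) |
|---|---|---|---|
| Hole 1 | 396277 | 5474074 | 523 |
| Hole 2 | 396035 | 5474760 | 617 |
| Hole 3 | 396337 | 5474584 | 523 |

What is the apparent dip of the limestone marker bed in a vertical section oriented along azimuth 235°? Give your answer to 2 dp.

Let the plane be z = a·x + b·y + c.
Hole 2−Hole 1: −242a + 686b = 94;  Hole 3−Hole 1: 60a + 510b = 0.
Solving gives a = −0.29129, b = 0.03427.
Unit vector along 235° is (sin 235°, cos 235°) = (-0.8192, -0.5736).
Slope in that direction = a·(-0.8192) + b·(-0.5736) = 0.21895.
Apparent dip = arctan|0.21895| = 12.35° (true dip is 16.3°, so apparent ≤ true as expected).

12.35°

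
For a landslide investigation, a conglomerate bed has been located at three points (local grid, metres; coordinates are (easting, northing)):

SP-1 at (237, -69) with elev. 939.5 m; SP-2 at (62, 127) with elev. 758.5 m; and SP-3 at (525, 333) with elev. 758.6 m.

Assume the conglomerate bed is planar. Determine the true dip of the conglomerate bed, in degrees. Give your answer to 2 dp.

Two edge vectors: SP-1→SP-2 = (-175, 196, -181), SP-1→SP-3 = (288, 402, -180.9).
Normal n = (SP-1→SP-2) × (SP-1→SP-3) = (37305.6, -83785.5, -126798).
So ∂z/∂E = −n_x/n_z = 0.29421 and ∂z/∂N = −n_y/n_z = −0.66078.
Gradient magnitude |∇z| = √(a² + b²) = √(0.08656 + 0.43663) = 0.72332.
True dip = arctan(0.72332) = 35.88°, dipping toward NNW (azimuth ≈ 336°).

35.88°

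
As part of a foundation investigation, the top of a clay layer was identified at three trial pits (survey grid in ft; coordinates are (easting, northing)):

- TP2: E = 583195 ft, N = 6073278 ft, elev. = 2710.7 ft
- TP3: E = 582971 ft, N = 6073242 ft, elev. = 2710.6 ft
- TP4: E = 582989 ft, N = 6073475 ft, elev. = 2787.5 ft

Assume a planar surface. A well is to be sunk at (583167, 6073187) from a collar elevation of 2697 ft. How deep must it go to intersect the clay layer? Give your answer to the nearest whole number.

15 ft

Let the plane be z = a·E + b·N + c.
TP3−TP2: −224a − 36b = −0.1;  TP4−TP2: −206a + 197b = 76.8.
Solving gives a = −0.05325741, b = 0.33415722.
Then c = 2710.7 − a·583195 − b·6073278 = −1995659.57.
At (583167, 6073187): z_contact = −31058.0 + 2029399.3 − 1995659.57 = 2681.8 ft.
Depth below ground = 2697 − 2681.8 = 15 ft.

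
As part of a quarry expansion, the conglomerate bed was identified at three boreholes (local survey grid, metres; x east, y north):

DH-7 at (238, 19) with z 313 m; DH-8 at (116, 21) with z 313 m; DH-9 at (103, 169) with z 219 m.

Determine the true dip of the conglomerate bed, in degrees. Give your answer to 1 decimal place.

Let the plane be z = a·x + b·y + c.
DH-8−DH-7: −122a + 2b = 0;  DH-9−DH-7: −135a + 150b = −94.
Solving gives a = −0.01043, b = −0.63605.
Gradient magnitude |∇z| = √(a² + b²) = √(0.00011 + 0.40456) = 0.63614.
True dip = arctan(0.63614) = 32.5°, dipping toward N (azimuth ≈ 001°).

32.5°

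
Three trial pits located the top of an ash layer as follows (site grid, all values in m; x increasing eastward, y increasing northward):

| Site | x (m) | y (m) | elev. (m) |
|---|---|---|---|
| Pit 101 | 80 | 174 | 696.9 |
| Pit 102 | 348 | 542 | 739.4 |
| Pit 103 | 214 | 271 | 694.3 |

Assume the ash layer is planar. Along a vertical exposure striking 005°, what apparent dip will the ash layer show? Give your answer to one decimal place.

Two edge vectors: Pit 101→Pit 102 = (268, 368, 42.5), Pit 101→Pit 103 = (134, 97, -2.6).
Normal n = (Pit 101→Pit 102) × (Pit 101→Pit 103) = (-5079.3, 6391.8, -23316).
So ∂z/∂x = −n_x/n_z = −0.21785 and ∂z/∂y = −n_y/n_z = 0.27414.
Unit vector along 005° is (sin 5°, cos 5°) = (0.0872, 0.9962).
Slope in that direction = a·(0.0872) + b·(0.9962) = 0.25411.
Apparent dip = arctan|0.25411| = 14.3° (true dip is 19.3°, so apparent ≤ true as expected).

14.3°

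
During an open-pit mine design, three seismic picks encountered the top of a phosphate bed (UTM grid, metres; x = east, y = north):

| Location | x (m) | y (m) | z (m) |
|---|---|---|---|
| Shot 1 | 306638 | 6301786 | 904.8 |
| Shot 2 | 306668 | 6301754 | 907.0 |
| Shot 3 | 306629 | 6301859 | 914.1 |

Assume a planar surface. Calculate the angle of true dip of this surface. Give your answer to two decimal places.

16.05°

Let the plane be z = a·x + b·y + c.
Shot 2−Shot 1: 30a − 32b = 2.2;  Shot 3−Shot 1: −9a + 73b = 9.3.
Solving gives a = 0.24090, b = 0.15710.
Gradient magnitude |∇z| = √(a² + b²) = √(0.05803 + 0.02468) = 0.28760.
True dip = arctan(0.28760) = 16.05°, dipping toward WSW (azimuth ≈ 237°).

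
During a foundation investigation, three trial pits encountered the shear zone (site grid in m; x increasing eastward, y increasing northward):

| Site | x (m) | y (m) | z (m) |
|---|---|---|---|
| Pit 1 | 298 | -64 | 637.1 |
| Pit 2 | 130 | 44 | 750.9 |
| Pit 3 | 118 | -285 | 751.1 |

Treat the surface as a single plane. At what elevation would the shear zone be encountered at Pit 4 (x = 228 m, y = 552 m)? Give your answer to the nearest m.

698 m

Let the plane be z = a·x + b·y + c.
Pit 2−Pit 1: −168a + 108b = 113.8;  Pit 3−Pit 1: −180a − 221b = 114.
Solving gives a = −0.66224, b = 0.02355.
Then c = 637.1 − a·298 − b·-64 = 835.96.
At (228, 552): z = −151.0 + 13.0 + 835.96 = 698.0 m.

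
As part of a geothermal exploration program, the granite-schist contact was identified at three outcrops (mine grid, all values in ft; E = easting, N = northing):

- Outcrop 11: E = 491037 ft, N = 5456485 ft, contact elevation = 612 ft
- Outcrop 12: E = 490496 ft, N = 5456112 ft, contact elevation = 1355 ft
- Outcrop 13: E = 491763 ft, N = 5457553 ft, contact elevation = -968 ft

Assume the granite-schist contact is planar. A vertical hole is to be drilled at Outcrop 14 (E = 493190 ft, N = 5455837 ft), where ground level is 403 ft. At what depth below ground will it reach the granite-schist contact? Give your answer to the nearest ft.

557 ft

Two edge vectors: Outcrop 11→Outcrop 12 = (-541, -373, 743), Outcrop 11→Outcrop 13 = (726, 1068, -1580).
Normal n = (Outcrop 11→Outcrop 12) × (Outcrop 11→Outcrop 13) = (-204184, -315362, -306990).
So ∂z/∂E = −n_x/n_z = −0.66511613 and ∂z/∂N = −n_y/n_z = −1.02727125.
Intercept c from Outcrop 11: 612 + 326596.63 + 5605290.15 = 5932498.78.
At (493190, 5455837): z_contact = −328028.6 − 5604624.5 + 5932498.78 = -154.3 ft.
Depth below ground = 403 − (-154.3) = 557 ft.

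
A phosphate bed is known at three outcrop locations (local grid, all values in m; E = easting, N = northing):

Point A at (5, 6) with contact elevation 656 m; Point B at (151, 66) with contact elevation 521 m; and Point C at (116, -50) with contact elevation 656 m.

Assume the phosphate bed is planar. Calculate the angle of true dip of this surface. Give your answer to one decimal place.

Let the plane be z = a·E + b·N + c.
Point B−Point A: 146a + 60b = −135;  Point C−Point A: 111a − 56b = 0.
Solving gives a = −0.50957, b = −1.01004.
Gradient magnitude |∇z| = √(a² + b²) = √(0.25966 + 1.02019) = 1.13130.
True dip = arctan(1.13130) = 48.5°, dipping toward NNE (azimuth ≈ 027°).

48.5°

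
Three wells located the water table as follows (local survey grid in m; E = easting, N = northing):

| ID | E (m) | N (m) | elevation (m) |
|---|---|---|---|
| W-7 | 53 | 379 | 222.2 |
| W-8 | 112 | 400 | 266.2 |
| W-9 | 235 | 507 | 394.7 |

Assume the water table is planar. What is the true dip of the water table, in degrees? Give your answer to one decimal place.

Two edge vectors: W-7→W-8 = (59, 21, 44), W-7→W-9 = (182, 128, 172.5).
Normal n = (W-7→W-8) × (W-7→W-9) = (-2009.5, -2169.5, 3730).
So ∂z/∂E = −n_x/n_z = 0.53874 and ∂z/∂N = −n_y/n_z = 0.58164.
Gradient magnitude |∇z| = √(a² + b²) = √(0.29024 + 0.33830) = 0.79281.
True dip = arctan(0.79281) = 38.4°, dipping toward SW (azimuth ≈ 223°).

38.4°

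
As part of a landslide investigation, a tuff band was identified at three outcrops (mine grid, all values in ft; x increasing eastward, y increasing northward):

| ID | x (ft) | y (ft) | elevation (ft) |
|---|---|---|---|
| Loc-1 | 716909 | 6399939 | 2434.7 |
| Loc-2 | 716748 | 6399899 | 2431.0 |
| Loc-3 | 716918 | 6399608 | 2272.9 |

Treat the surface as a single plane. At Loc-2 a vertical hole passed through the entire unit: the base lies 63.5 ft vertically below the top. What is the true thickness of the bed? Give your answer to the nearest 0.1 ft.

56.9 ft

Let the plane be z = a·x + b·y + c.
Loc-2−Loc-1: −161a − 40b = −3.7;  Loc-3−Loc-1: 9a − 331b = −161.8.
Solving gives a = −0.09780, b = 0.48616.
|∇z| = √(a²+b²) = 0.49590, so dip δ = arctan(0.49590) = 26.38°.
True thickness = vertical thickness × cos δ = 63.5 × cos 26.38° = 56.9 ft.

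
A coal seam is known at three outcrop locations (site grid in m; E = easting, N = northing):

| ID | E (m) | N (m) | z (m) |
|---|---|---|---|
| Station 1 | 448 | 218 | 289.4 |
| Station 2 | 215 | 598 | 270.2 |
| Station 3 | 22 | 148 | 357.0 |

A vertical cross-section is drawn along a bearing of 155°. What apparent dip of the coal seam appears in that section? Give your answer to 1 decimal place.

3.7°

Two edge vectors: Station 1→Station 2 = (-233, 380, -19.2), Station 1→Station 3 = (-426, -70, 67.6).
Normal n = (Station 1→Station 2) × (Station 1→Station 3) = (24344, 23930, 178190).
So ∂z/∂E = −n_x/n_z = −0.13662 and ∂z/∂N = −n_y/n_z = −0.13429.
Unit vector along 155° is (sin 155°, cos 155°) = (0.4226, -0.9063).
Slope in that direction = a·(0.4226) + b·(-0.9063) = 0.06398.
Apparent dip = arctan|0.06398| = 3.7° (true dip is 10.8°, so apparent ≤ true as expected).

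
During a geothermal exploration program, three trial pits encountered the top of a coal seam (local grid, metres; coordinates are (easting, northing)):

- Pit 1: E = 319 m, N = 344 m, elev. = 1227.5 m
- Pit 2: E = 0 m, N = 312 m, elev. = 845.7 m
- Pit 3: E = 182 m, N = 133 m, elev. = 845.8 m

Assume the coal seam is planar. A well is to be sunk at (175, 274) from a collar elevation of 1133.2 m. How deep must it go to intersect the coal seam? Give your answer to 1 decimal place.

139.4 m

Two edge vectors: Pit 1→Pit 2 = (-319, -32, -381.8), Pit 1→Pit 3 = (-137, -211, -381.7).
Normal n = (Pit 1→Pit 2) × (Pit 1→Pit 3) = (-68345.4, -69455.7, 62925).
So ∂z/∂E = −n_x/n_z = 1.08614 and ∂z/∂N = −n_y/n_z = 1.10379.
Intercept c from Pit 1: 1227.5 − 346.48 − 379.70 = 501.32.
At (175, 274): z_contact = 190.07 + 302.44 + 501.32 = 993.83 m.
Depth below ground = 1133.2 − 993.83 = 139.4 m.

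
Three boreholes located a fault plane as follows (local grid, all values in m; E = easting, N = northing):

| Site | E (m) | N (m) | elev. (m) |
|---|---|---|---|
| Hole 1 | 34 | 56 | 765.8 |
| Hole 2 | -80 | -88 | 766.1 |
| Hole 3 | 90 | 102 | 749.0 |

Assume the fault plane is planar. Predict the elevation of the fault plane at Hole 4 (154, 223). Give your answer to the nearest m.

776 m

Two edge vectors: Hole 1→Hole 2 = (-114, -144, 0.3), Hole 1→Hole 3 = (56, 46, -16.8).
Normal n = (Hole 1→Hole 2) × (Hole 1→Hole 3) = (2405.4, -1898.4, 2820).
So ∂z/∂E = −n_x/n_z = −0.85298 and ∂z/∂N = −n_y/n_z = 0.67319.
Intercept c from Hole 1: 765.8 + 29.00 − 37.70 = 757.10.
At (154, 223): z = −131.4 + 150.1 + 757.10 = 775.9 m.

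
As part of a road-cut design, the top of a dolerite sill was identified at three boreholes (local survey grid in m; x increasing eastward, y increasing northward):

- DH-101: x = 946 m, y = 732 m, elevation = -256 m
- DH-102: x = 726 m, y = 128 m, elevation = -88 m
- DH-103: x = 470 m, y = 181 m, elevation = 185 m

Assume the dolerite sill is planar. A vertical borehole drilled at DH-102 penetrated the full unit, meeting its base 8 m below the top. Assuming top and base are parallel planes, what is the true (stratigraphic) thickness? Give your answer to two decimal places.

5.52 m

Two edge vectors: DH-101→DH-102 = (-220, -604, 168), DH-101→DH-103 = (-476, -551, 441).
Normal n = (DH-101→DH-102) × (DH-101→DH-103) = (-173796, 17052, -166284).
So ∂z/∂x = −n_x/n_z = −1.04518 and ∂z/∂y = −n_y/n_z = 0.10255.
|∇z| = √(a²+b²) = 1.05019, so dip δ = arctan(1.05019) = 46.40°.
True thickness = vertical thickness × cos δ = 8 × cos 46.40° = 5.52 m.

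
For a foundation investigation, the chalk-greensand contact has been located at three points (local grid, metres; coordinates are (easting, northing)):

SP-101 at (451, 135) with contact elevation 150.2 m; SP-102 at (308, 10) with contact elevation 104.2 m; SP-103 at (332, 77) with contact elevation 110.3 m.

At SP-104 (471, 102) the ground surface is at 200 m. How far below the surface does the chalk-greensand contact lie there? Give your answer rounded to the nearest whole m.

Two edge vectors: SP-101→SP-102 = (-143, -125, -46), SP-101→SP-103 = (-119, -58, -39.9).
Normal n = (SP-101→SP-102) × (SP-101→SP-103) = (2319.5, -231.7, -6581).
So ∂z/∂E = −n_x/n_z = 0.35245 and ∂z/∂N = −n_y/n_z = −0.03521.
Intercept c from SP-101: 150.2 − 158.96 + 4.75 = −4.00.
At (471, 102): z_contact = 166.0 − 3.6 − 4.00 = 158.4 m.
Depth below ground = 200 − 158.4 = 42 m.

42 m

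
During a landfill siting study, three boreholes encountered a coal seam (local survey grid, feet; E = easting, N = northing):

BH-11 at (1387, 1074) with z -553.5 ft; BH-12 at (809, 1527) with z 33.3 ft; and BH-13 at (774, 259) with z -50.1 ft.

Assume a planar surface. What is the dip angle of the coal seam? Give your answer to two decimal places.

Two edge vectors: BH-11→BH-12 = (-578, 453, 586.8), BH-11→BH-13 = (-613, -815, 503.4).
Normal n = (BH-11→BH-12) × (BH-11→BH-13) = (706282.2, -68743.2, 748759).
So ∂z/∂E = −n_x/n_z = −0.94327 and ∂z/∂N = −n_y/n_z = 0.09181.
Gradient magnitude |∇z| = √(a² + b²) = √(0.88976 + 0.00843) = 0.94773.
True dip = arctan(0.94773) = 43.46°, dipping toward E (azimuth ≈ 096°).

43.46°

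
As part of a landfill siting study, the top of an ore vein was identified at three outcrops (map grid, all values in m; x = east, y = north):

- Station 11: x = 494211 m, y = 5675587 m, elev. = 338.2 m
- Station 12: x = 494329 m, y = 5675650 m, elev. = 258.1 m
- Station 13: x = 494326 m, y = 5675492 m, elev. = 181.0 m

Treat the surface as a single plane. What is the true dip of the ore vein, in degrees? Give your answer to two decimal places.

Two edge vectors: Station 11→Station 12 = (118, 63, -80.1), Station 11→Station 13 = (115, -95, -157.2).
Normal n = (Station 11→Station 12) × (Station 11→Station 13) = (-17513.1, 9338.1, -18455).
So ∂z/∂x = −n_x/n_z = −0.94896 and ∂z/∂y = −n_y/n_z = 0.50599.
Gradient magnitude |∇z| = √(a² + b²) = √(0.90053 + 0.25603) = 1.07543.
True dip = arctan(1.07543) = 47.08°, dipping toward ESE (azimuth ≈ 118°).

47.08°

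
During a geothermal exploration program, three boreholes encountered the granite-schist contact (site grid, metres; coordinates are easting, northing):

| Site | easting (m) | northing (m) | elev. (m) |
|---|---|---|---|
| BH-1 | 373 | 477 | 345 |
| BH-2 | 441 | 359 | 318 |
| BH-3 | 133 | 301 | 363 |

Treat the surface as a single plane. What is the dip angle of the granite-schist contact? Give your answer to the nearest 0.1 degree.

12.1°

Let the plane be z = a·easting + b·northing + c.
BH-2−BH-1: 68a − 118b = −27;  BH-3−BH-1: −240a − 176b = 18.
Solving gives a = −0.17067, b = 0.13046.
Gradient magnitude |∇z| = √(a² + b²) = √(0.02913 + 0.01702) = 0.21482.
True dip = arctan(0.21482) = 12.1°, dipping toward SE (azimuth ≈ 127°).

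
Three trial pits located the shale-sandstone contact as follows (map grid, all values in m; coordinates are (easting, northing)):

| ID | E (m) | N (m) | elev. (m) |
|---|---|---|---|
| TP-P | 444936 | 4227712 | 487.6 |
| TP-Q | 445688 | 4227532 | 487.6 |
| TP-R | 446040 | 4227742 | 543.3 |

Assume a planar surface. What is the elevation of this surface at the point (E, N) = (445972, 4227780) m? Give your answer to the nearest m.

547 m

Let the plane be z = a·E + b·N + c.
TP-Q−TP-P: 752a − 180b = 0;  TP-R−TP-P: 1104a + 30b = 55.7.
Solving gives a = 0.04530911, b = 0.18929140.
Then c = 487.6 − a·444936 − b·4227712 = −819941.56.
At (445972, 4227780): z = 20206.6 + 800282.4 − 819941.56 = 547.4 m.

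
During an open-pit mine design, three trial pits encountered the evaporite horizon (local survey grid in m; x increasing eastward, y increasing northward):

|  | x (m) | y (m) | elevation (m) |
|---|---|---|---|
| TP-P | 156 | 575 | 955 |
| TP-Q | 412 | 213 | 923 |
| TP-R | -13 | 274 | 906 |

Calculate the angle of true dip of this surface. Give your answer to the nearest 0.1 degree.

8.1°

Two edge vectors: TP-P→TP-Q = (256, -362, -32), TP-P→TP-R = (-169, -301, -49).
Normal n = (TP-P→TP-Q) × (TP-P→TP-R) = (8106, 17952, -138234).
So ∂z/∂x = −n_x/n_z = 0.05864 and ∂z/∂y = −n_y/n_z = 0.12987.
Gradient magnitude |∇z| = √(a² + b²) = √(0.00344 + 0.01687) = 0.14249.
True dip = arctan(0.14249) = 8.1°, dipping toward SSW (azimuth ≈ 204°).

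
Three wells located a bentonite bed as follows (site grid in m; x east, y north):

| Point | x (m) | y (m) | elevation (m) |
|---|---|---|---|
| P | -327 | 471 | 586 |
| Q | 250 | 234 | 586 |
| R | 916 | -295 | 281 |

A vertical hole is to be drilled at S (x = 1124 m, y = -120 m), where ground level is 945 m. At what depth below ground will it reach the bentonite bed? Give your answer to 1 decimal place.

353.0 m

Two edge vectors: P→Q = (577, -237, 0), P→R = (1243, -766, -305).
Normal n = (P→Q) × (P→R) = (72285, 175985, -147391).
So ∂z/∂x = −n_x/n_z = 0.490430 and ∂z/∂y = −n_y/n_z = 1.194001.
Intercept c from P: 586 + 160.37 − 562.37 = 184.00.
At (1124, -120): z_contact = 551.24 − 143.28 + 184.00 = 591.96 m.
Depth below ground = 945 − 591.96 = 353.0 m.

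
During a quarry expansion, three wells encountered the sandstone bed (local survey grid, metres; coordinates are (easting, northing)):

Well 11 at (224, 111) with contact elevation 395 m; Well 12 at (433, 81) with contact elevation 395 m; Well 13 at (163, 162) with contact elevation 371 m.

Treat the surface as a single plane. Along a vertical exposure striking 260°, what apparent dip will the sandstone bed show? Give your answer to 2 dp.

10.15°

Let the plane be z = a·E + b·N + c.
Well 12−Well 11: 209a − 30b = 0;  Well 13−Well 11: −61a + 51b = −24.
Solving gives a = −0.08155, b = −0.56813.
Unit vector along 260° is (sin 260°, cos 260°) = (-0.9848, -0.1736).
Slope in that direction = a·(-0.9848) + b·(-0.1736) = 0.17896.
Apparent dip = arctan|0.17896| = 10.15° (true dip is 29.9°, so apparent ≤ true as expected).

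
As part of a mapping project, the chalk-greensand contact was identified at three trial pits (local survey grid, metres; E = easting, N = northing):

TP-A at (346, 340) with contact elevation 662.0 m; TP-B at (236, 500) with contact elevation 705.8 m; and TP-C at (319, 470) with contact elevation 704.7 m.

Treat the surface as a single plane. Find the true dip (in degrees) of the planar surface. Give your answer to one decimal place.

Let the plane be z = a·E + b·N + c.
TP-B−TP-A: −110a + 160b = 43.8;  TP-C−TP-A: −27a + 130b = 42.7.
Solving gives a = 0.11403, b = 0.35214.
Gradient magnitude |∇z| = √(a² + b²) = √(0.01300 + 0.12401) = 0.37015.
True dip = arctan(0.37015) = 20.3°, dipping toward SSW (azimuth ≈ 198°).

20.3°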